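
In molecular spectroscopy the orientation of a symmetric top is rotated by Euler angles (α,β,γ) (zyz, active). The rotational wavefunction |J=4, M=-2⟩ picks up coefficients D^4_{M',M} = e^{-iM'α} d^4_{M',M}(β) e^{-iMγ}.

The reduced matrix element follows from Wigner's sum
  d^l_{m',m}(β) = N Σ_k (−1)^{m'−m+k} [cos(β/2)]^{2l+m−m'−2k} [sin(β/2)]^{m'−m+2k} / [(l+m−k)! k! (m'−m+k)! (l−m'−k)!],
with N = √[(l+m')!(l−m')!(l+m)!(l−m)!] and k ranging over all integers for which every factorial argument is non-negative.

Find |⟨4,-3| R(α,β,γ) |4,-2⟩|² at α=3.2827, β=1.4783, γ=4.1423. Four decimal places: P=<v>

First d^4_{-3,-2}(β=1.4783), then the phase factors e^{-i(-3)α} and e^{-i(-2)γ}:
Half-angle: c=0.739041, s=0.673660. N=√(1·5040·2·720)=2693.993318
k∈{1,2} keeps every argument non-negative
  k=1: (−1)^0·2693.9933/(720)·0.7390^7·0.6737^1 = +0.303519
  k=2: (−1)^1·2693.9933/(240)·0.7390^5·0.6737^3 = -0.756574
d^4_{-3,-2}(1.4783) = +0.303519 -0.756574 = -0.453055
|D^4_{-3,-2}|² = |d^4_{-3,-2}(β)|² = (-0.453055)² = 0.205259 (the z-rotation phases have unit modulus)

P=0.2053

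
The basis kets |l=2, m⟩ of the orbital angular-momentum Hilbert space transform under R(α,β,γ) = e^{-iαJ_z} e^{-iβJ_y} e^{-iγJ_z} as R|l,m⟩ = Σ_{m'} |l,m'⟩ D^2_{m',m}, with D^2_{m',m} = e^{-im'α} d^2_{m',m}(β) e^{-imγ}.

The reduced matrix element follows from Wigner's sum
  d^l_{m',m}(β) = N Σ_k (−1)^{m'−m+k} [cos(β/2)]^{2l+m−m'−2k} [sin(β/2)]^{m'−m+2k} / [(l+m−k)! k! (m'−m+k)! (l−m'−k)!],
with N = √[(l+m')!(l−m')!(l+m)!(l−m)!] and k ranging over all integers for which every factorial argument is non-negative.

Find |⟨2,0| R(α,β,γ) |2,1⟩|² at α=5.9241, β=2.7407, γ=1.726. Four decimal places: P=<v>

D^2_{0,1}(5.9241,2.7407,1.726) = e^{-i·0·5.9241}·d^2_{0,1}(2.7407)·e^{-i·1·1.726}. Compute d first:
Half-angle: c=0.199107, s=0.979978. N=√(2·2·6·1)=4.898979
k∈{1,2} keeps every argument non-negative
  k=1: (−1)^0·4.8990/(2)·0.1991^3·0.9800^1 = +0.018947
  k=2: (−1)^1·4.8990/(2)·0.1991^1·0.9800^3 = -0.458997
d^2_{0,1}(2.7407) = +0.018947 -0.458997 = -0.440050
|D^2_{0,1}|² = |d^2_{0,1}(β)|² = (-0.440050)² = 0.193644 (the z-rotation phases have unit modulus)

P=0.1936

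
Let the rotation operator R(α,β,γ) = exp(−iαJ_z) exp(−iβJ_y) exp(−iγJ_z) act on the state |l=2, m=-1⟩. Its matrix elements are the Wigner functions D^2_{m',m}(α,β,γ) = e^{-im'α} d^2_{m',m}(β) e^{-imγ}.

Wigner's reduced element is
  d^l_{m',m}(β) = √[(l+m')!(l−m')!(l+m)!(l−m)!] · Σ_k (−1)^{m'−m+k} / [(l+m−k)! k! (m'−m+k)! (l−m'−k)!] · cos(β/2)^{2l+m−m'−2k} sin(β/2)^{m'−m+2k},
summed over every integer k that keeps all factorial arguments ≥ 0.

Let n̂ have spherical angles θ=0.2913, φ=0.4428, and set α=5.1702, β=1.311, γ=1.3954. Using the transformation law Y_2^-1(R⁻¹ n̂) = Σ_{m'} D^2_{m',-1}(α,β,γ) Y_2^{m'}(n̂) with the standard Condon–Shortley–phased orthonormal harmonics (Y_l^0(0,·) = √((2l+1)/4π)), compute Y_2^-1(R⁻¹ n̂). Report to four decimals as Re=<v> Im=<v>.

Re=0.0235 Im=-0.1857

Need the full column D^2_{m',-1} for m'=−2..2 at α=5.1702, β=1.311, γ=1.3954.
cos(β/2)=0.792743, sin(β/2)=0.609556
d^2_{-2,-1}: single k=1 term ⇒ +0.607353;  D = +0.409632-0.448419i
d^2_{-1,-1}: k∈[0..1] ⇒ +0.394939 -0.700508 = -0.305569;  D = -0.293464-0.085155i
d^2_{0,-1}: k∈[0..1] ⇒ -0.743852 +0.439793 = -0.304059;  D = -0.053058-0.299394i
d^2_{1,-1}: k∈[0..1] ⇒ +0.700508 -0.138055 = +0.562453;  D = -0.453412+0.332822i
d^2_{2,-1}: single k=0 term ⇒ -0.359090;  D = +0.318547+0.165749i
Y_2^{m'}(θ=0.2913,φ=0.4428) and Σ D·Y over m':
  (+0.4096-0.4484i)·(+0.0202-0.0247i)  (-0.2935-0.0852i)·(+0.1920-0.0911i)  (-0.0531-0.2994i)·(+0.5527+0.0000i)  (-0.4534+0.3328i)·(-0.1920-0.0911i)  (+0.3185+0.1657i)·(+0.0202+0.0247i)
Y_2^-1(R⁻¹ n̂) = +0.023471-0.185686i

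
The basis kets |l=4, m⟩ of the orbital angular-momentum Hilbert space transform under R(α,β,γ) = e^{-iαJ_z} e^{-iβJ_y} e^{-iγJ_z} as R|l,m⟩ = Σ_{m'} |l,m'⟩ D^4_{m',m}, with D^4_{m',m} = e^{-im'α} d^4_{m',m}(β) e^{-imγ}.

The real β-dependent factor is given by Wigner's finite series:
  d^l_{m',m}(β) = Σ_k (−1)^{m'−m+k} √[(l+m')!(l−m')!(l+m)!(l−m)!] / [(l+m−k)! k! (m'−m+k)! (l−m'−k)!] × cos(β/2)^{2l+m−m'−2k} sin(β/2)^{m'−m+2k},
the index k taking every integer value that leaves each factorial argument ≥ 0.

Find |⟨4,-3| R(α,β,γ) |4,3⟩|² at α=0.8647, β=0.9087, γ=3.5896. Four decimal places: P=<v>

P=0.0015

First d^4_{-3,3}(β=0.9087), then the phase factors e^{-i(-3)α} and e^{-i(3)γ}:
c=cos(0.9087/2)=0.898546, s=sin(0.9087/2)=0.438878; N=√[1·5040·5040·1]=5040.000000
The bounds max(0,m−m')=6 and min(l+m,l−m')=7 give 2 terms
  k=6: (−1)^0·5040.0000/(720)·0.8985^2·0.4389^6 = +0.040387
  k=7: (−1)^1·5040.0000/(5040)·0.8985^0·0.4389^8 = -0.001376
d^4_{-3,3}(0.9087) = +0.040387 -0.001376 = +0.039011
|D^4_{-3,3}|² = |d^4_{-3,3}(β)|² = (+0.039011)² = 0.001522 (the z-rotation phases have unit modulus)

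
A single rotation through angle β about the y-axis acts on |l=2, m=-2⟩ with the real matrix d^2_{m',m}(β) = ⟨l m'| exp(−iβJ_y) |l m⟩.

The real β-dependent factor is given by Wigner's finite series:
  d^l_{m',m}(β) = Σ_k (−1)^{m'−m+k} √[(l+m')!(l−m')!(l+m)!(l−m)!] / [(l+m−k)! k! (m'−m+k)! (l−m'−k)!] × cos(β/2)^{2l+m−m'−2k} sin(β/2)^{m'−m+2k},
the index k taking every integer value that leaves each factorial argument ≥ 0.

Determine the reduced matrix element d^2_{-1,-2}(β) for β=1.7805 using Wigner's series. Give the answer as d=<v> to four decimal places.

d^2_{-1,-2}(β=1.7805) via Wigner's sum:
c=cos(1.7805/2)=0.629218, s=sin(1.7805/2)=0.777229; N=√[1·6·1·24]=12.000000
k: max(0,(-2)−(-1))=0 … min(2+(-2),2−(-1))=0
  k=0: (−1)^1·12.0000/(6)·0.6292^3·0.7772^1 = -0.387242
d^2_{-1,-2}(1.7805) = -0.387242

d=-0.3872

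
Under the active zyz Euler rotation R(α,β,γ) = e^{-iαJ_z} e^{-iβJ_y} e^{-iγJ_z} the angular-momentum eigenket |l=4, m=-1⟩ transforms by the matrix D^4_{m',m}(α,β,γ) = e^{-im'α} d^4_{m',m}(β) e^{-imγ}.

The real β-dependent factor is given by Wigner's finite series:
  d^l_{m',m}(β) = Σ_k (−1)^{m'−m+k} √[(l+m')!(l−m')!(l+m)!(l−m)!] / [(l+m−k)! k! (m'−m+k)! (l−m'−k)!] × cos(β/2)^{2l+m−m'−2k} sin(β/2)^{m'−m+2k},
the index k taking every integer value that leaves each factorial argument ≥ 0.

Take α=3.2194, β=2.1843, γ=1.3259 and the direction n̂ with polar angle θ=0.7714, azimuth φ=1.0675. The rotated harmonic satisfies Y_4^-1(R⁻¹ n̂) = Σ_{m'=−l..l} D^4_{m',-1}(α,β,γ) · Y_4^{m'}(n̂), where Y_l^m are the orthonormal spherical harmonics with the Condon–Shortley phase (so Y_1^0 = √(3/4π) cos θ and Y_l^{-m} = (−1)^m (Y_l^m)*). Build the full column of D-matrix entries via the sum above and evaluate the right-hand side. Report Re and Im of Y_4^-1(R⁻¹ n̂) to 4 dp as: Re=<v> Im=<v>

Re=0.1541 Im=0.0503

Need the full column D^4_{m',-1} for m'=−4..4 at α=3.2194, β=2.1843, γ=1.3259.
cos(β/2)=0.460578, sin(β/2)=0.887619
d^4_{-4,-1}: single k=3 term ⇒ +0.108465;  D = -0.007190+0.108227i
d^4_{-3,-1}: k∈[2..3] ⇒ +0.059696 -0.369521 = -0.309825;  D = +0.003555+0.309805i
d^4_{-2,-1}: k∈[1..3] ⇒ +0.016557 -0.307470 +0.761304 = +0.470391;  D = +0.041942+0.468518i
d^4_{-1,-1}: k∈[0..3] ⇒ +0.002025 -0.112814 +0.837994 -1.037449 = -0.310244;  D = +0.051597+0.305923i
d^4_{0,-1}: k∈[0..3] ⇒ -0.017453 +0.388922 -1.444473 +0.894139 = -0.178865;  D = -0.043367-0.173528i
d^4_{1,-1}: k∈[0..3] ⇒ +0.075210 -0.837994 +1.556173 -0.385313 = +0.408076;  D = -0.129414-0.387011i
d^4_{2,-1}: k∈[0..2] ⇒ -0.204980 +1.141956 -0.848255 = +0.088721;  D = +0.034592+0.081700i
d^4_{3,-1}: k∈[0..1] ⇒ +0.369521 -0.823449 = -0.453929;  D = +0.208937+0.402984i
d^4_{4,-1}: single k=0 term ⇒ -0.402844;  D = -0.212661-0.342138i
Y_4^{m'}(θ=0.7714,φ=1.0675) and Σ D·Y over m':
  (-0.0072+0.1082i)·(-0.0447+0.0945i)  (+0.0036+0.3098i)·(-0.3035+0.0185i)  (+0.0419+0.4685i)·(-0.2259-0.3569i)  (+0.0516+0.3059i)·(+0.0682-0.1239i)  (-0.0434-0.1735i)·(-0.3357+0.0000i)  (-0.1294-0.3870i)·(-0.0682-0.1239i)  (+0.0346+0.0817i)·(-0.2259+0.3569i)  (+0.2089+0.4030i)·(+0.3035+0.0185i)  (-0.2127-0.3421i)·(-0.0447-0.0945i)
Y_4^-1(R⁻¹ n̂) = +0.154065+0.050331i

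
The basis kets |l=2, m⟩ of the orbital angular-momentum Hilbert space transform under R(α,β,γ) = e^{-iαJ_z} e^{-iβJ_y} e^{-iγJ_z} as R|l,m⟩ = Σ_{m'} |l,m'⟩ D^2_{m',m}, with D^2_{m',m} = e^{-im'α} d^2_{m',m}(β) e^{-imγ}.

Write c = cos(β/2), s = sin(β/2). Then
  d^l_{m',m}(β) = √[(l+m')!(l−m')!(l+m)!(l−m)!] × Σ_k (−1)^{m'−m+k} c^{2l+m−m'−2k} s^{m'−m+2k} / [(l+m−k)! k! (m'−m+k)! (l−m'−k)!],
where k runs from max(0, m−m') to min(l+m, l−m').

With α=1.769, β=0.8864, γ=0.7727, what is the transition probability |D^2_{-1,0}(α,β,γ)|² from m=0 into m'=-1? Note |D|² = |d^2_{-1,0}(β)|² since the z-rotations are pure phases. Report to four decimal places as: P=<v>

First d^2_{-1,0}(β=0.8864), then the phase factors e^{-i(-1)α} and e^{-i(0)γ}:
Half-angle: c=0.903384, s=0.428832. N=√(1·6·2·2)=4.898979
The bounds max(0,m−m')=1 and min(l+m,l−m')=2 give 2 terms
  k=1: (−1)^0·4.8990/(2)·0.9034^3·0.4288^1 = +0.774427
  k=2: (−1)^1·4.8990/(2)·0.9034^1·0.4288^3 = -0.174506
d^2_{-1,0}(0.8864) = +0.774427 -0.174506 = +0.599921
|D^2_{-1,0}|² = |d^2_{-1,0}(β)|² = (+0.599921)² = 0.359905 (the z-rotation phases have unit modulus)

P=0.3599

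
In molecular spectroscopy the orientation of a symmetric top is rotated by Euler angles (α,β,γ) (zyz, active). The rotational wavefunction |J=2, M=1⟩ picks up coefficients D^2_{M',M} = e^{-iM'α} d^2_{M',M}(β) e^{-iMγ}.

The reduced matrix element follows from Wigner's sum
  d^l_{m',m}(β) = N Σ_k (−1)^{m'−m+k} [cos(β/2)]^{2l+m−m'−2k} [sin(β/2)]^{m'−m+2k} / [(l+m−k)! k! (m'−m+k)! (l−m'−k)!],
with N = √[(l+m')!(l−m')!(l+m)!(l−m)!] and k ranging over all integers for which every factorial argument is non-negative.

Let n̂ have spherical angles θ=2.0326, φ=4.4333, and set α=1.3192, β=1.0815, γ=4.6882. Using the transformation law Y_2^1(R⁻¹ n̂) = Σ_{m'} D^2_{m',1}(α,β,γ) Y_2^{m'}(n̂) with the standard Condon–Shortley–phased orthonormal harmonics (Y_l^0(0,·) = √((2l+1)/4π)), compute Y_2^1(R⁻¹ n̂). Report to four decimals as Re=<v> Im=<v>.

Need the full column D^2_{m',1} for m'=−2..2 at α=1.3192, β=1.0815, γ=4.6882.
cos(β/2)=0.857323, sin(β/2)=0.514779
d^2_{-2,1}: single k=3 term ⇒ +0.233904;  D = -0.107805-0.207579i
d^2_{-1,1}: k∈[2..3] ⇒ +0.584322 -0.070224 = +0.514098;  D = -0.500862+0.115905i
d^2_{0,1}: k∈[1..2] ⇒ +0.794566 -0.286472 = +0.508093;  D = -0.012289+0.507945i
d^2_{1,1}: k∈[0..1] ⇒ +0.540229 -0.584322 = -0.044093;  D = -0.042427-0.012007i
d^2_{2,1}: single k=0 term ⇒ -0.648760;  D = -0.326503+0.560612i
Y_2^{m'}(θ=2.0326,φ=4.4333) and Σ D·Y over m':
  (-0.1078-0.2076i)·(-0.2626-0.1640i)  (-0.5009+0.1159i)·(+0.0849-0.2962i)  (-0.0123+0.5079i)·(-0.1276+0.0000i)  (-0.0424-0.0120i)·(-0.0849-0.2962i)  (-0.3265+0.5606i)·(-0.2626+0.1640i)
Y_2^1(R⁻¹ n̂) = -0.018483-0.021553i

Re=-0.0185 Im=-0.0216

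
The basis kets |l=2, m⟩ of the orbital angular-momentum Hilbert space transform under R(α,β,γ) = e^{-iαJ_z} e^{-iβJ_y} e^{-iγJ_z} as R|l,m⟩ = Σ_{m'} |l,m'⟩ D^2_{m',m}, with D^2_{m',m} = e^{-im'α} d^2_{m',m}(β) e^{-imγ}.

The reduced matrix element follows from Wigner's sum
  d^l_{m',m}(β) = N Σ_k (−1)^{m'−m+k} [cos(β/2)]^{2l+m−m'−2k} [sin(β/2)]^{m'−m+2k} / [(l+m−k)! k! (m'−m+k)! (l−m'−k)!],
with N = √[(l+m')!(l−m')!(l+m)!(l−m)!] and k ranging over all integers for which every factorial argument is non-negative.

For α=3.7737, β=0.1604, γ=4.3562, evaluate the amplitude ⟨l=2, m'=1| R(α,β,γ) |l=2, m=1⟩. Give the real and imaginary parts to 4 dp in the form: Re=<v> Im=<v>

Re=-0.2637 Im=-0.9315

D^2_{1,1}(3.7737,0.1604,4.3562) = e^{-i·1·3.7737}·d^2_{1,1}(0.1604)·e^{-i·1·4.3562}. Compute d first:
Half-angle: c=0.996786, s=0.080114. N=√(6·1·6·1)=6.000000
The bounds max(0,m−m')=0 and min(l+m,l−m')=1 give 2 terms
  k=0: (−1)^0·6.0000/(6)·0.9968^4·0.0801^0 = +0.987205
  k=1: (−1)^1·6.0000/(2)·0.9968^2·0.0801^2 = -0.019131
d^2_{1,1}(0.1604) = +0.987205 -0.019131 = +0.968073
Attach z-rotation phases: D = e^{-i(1)(3.7737)}·(+0.968073)·e^{-i(1)(4.3562)} = -0.263733-0.931456i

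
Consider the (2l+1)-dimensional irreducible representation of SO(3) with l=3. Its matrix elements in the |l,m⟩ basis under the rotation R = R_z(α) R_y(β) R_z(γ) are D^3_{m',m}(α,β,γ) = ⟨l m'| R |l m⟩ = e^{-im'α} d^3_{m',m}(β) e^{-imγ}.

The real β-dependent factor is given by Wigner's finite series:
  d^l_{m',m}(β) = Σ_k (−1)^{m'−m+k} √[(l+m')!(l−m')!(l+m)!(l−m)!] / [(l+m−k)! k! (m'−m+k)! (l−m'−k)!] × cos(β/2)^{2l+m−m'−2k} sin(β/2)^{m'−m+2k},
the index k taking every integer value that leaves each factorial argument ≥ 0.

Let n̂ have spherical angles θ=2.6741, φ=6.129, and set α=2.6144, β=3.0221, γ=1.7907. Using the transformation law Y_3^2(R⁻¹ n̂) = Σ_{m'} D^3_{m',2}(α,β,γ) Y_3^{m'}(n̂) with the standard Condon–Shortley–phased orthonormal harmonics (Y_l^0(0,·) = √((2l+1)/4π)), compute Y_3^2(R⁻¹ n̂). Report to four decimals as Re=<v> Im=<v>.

Need the full column D^3_{m',2} for m'=−3..3 at α=2.6144, β=3.0221, γ=1.7907.
cos(β/2)=0.059711, sin(β/2)=0.998216
d^3_{-3,2}: single k=5 term ⇒ +0.144961;  D = -0.063130-0.130492i
d^3_{-2,2}: k∈[4..5] ⇒ +0.017700 -0.989342 = -0.971642;  D = +0.074359-0.968792i
d^3_{-1,2}: k∈[3..4] ⇒ +0.001339 -0.187144 = -0.185804;  D = -0.105494+0.152952i
d^3_{0,2}: k∈[2..3] ⇒ +0.000069 -0.019389 = -0.019320;  D = +0.017481-0.008226i
d^3_{1,2}: k∈[1..2] ⇒ +0.000002 -0.001339 = -0.001337;  D = -0.001332-0.000117i
d^3_{2,2}: k∈[0..1] ⇒ +0.000000 -0.000063 = -0.000063;  D = +0.000052+0.000036i
d^3_{3,2}: single k=0 term ⇒ -0.000002;  D = -0.000001-0.000002i
Y_3^{m'}(θ=2.6741,φ=6.129) and Σ D·Y over m':
  (-0.0631-0.1305i)·(+0.0342+0.0170i)  (+0.0744-0.9688i)·(-0.1765-0.0562i)  (-0.1055+0.1530i)·(+0.4295+0.0668i)  (+0.0175-0.0082i)·(-0.3280+0.0000i)  (-0.0013-0.0001i)·(-0.4295+0.0668i)  (+0.0001+0.0000i)·(-0.1765+0.0562i)  (-0.0000-0.0000i)·(-0.0342+0.0170i)
Y_3^2(R⁻¹ n̂) = -0.128227+0.222624i

Re=-0.1282 Im=0.2226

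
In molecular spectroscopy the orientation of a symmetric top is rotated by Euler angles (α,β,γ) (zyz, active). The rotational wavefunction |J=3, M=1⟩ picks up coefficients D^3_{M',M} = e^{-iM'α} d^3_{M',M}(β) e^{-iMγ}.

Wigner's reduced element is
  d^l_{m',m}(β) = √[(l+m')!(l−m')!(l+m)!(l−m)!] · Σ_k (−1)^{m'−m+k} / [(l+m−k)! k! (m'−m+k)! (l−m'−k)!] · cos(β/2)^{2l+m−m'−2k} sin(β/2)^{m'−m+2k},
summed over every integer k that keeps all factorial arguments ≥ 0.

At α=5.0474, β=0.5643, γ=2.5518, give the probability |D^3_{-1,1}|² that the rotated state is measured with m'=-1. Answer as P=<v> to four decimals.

First d^3_{-1,1}(β=0.5643), then the phase factors e^{-i(-1)α} and e^{-i(1)γ}:
Half-angle: c=0.960459, s=0.278421. N=√(2·24·24·2)=48.000000
Admissible k: 2..4 (factorial args all ≥0)
  k=2: (−1)^0·48.0000/(8)·0.9605^4·0.2784^2 = +0.395796
  k=3: (−1)^1·48.0000/(6)·0.9605^2·0.2784^4 = -0.044346
  k=4: (−1)^2·48.0000/(48)·0.9605^0·0.2784^6 = +0.000466
d^3_{-1,1}(0.5643) = +0.395796 -0.044346 +0.000466 = +0.351916
|D^3_{-1,1}|² = |d^3_{-1,1}(β)|² = (+0.351916)² = 0.123845 (the z-rotation phases have unit modulus)

P=0.1238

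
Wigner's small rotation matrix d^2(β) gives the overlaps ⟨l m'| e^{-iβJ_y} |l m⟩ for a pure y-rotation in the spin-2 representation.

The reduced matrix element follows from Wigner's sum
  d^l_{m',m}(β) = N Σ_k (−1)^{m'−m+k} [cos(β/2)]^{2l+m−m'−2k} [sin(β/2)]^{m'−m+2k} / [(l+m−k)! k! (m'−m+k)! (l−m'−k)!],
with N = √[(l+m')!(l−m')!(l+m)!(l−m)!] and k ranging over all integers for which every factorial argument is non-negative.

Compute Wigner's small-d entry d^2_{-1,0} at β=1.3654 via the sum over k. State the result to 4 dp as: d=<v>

d=0.2445

d^2_{-1,0}(β=1.3654) via Wigner's sum:
With c≡cos(β/2)=0.775872 and s≡sin(β/2)=0.630890, N=[1·6·2·2]^{1/2}=4.898979
k∈{1,2} keeps every argument non-negative
  k=1: (−1)^0·4.8990/(2)·0.7759^3·0.6309^1 = +0.721772
  k=2: (−1)^1·4.8990/(2)·0.7759^1·0.6309^3 = -0.477229
d^2_{-1,0}(1.3654) = +0.721772 -0.477229 = +0.244542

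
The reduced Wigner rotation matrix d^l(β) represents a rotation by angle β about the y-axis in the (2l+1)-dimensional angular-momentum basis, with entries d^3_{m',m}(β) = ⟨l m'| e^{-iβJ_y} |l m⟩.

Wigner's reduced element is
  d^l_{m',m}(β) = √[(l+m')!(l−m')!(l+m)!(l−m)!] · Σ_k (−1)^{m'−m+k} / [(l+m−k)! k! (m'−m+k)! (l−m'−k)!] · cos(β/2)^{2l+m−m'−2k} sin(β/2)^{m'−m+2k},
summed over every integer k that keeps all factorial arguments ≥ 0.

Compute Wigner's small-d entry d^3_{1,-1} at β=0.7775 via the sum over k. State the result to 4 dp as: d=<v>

d=0.4937

d^3_{1,-1}(β=0.7775) via Wigner's sum:
Half-angle: c=0.925384, s=0.379032. N=√(24·2·2·24)=48.000000
k∈{0,1,2} keeps every argument non-negative
  k=0: (−1)^2·48.0000/(8)·0.9254^4·0.3790^2 = +0.632106
  k=1: (−1)^3·48.0000/(6)·0.9254^2·0.3790^4 = -0.141396
  k=2: (−1)^4·48.0000/(48)·0.9254^0·0.3790^6 = +0.002965
d^3_{1,-1}(0.7775) = +0.632106 -0.141396 +0.002965 = +0.493676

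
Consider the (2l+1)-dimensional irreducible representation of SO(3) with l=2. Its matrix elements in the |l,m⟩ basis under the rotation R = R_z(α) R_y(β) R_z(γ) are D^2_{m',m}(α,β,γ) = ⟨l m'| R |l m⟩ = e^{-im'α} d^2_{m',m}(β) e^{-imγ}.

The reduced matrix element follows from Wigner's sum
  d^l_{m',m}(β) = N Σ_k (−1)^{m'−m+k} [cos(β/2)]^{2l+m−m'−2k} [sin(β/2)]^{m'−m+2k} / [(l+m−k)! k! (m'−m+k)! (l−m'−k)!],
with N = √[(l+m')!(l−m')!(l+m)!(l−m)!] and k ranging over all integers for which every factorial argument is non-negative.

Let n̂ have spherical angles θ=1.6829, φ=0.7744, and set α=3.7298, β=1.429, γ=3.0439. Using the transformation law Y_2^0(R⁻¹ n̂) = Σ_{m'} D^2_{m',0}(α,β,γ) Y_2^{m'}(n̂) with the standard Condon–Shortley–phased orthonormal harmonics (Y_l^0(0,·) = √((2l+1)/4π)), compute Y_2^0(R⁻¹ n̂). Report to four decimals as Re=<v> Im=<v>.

Re=0.5981 Im=0.0000

Need the full column D^2_{m',0} for m'=−2..2 at α=3.7298, β=1.429, γ=3.0439.
cos(β/2)=0.755421, sin(β/2)=0.655240
d^2_{-2,0}: single k=2 term ⇒ +0.600142;  D = +0.230597+0.554072i
d^2_{-1,0}: k∈[1..2] ⇒ +0.691899 -0.520554 = +0.171346;  D = -0.142549-0.095075i
d^2_{0,0}: k∈[0..2] ⇒ +0.325654 -0.980028 +0.184332 = -0.470042;  D = -0.470042+0.000000i
d^2_{1,0}: k∈[0..1] ⇒ -0.691899 +0.520554 = -0.171346;  D = +0.142549-0.095075i
d^2_{2,0}: single k=0 term ⇒ +0.600142;  D = +0.230597-0.554072i
Y_2^{m'}(θ=1.6829,φ=0.7744) and Σ D·Y over m':
  (+0.2306+0.5541i)·(+0.0084-0.3813i)  (-0.1425-0.0951i)·(-0.0614+0.0601i)  (-0.4700+0.0000i)·(-0.3036+0.0000i)  (+0.1425-0.0951i)·(+0.0614+0.0601i)  (+0.2306-0.5541i)·(+0.0084+0.3813i)
Y_2^0(R⁻¹ n̂) = +0.598061+0.000000i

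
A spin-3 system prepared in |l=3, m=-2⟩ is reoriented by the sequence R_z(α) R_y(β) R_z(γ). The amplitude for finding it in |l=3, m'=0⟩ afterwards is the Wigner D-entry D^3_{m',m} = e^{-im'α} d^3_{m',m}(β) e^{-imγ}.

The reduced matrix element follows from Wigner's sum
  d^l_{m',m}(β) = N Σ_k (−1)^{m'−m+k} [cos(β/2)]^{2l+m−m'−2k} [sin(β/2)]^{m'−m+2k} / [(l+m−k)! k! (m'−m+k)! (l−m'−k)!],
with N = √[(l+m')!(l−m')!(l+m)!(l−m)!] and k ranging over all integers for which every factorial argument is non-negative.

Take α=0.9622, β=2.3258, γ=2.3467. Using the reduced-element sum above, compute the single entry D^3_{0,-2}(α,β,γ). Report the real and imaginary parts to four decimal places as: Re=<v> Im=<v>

Re=0.0095 Im=0.4976

Split into d^3_{0,-2}(β=2.3258) × two z-phases.
Half-angle: c=0.396679, s=0.917957. N=√(6·6·1·120)=65.726707
k: max(0,(-2)−(0))=0 … min(3+(-2),3−(0))=1
  k=0: (−1)^2·65.7267/(12)·0.3967^4·0.9180^2 = +0.114278
  k=1: (−1)^3·65.7267/(12)·0.3967^2·0.9180^4 = -0.611969
d^3_{0,-2}(2.3258) = +0.114278 -0.611969 = -0.497691
D = (+1.000000+0.000000i)·(-0.497691)·(-0.018988-0.999820i) = +0.009450+0.497601i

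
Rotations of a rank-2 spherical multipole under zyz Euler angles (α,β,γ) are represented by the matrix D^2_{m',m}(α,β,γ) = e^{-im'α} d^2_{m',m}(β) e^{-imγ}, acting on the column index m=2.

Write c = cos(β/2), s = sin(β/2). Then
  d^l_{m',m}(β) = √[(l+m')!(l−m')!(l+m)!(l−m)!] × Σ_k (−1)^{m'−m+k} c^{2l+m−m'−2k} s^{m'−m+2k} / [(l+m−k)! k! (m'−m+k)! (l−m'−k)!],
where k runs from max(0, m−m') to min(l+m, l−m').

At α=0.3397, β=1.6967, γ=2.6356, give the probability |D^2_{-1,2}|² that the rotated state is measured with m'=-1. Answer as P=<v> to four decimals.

D^2_{-1,2}(0.3397,1.6967,2.6356) = e^{-i·-1·0.3397}·d^2_{-1,2}(1.6967)·e^{-i·2·2.6356}. Compute d first:
Half-angle: c=0.661222, s=0.750190. N=√(1·6·24·1)=12.000000
k: max(0,(2)−(-1))=3 … min(2+(2),2−(-1))=3
  k=3: (−1)^0·12.0000/(6)·0.6612^1·0.7502^3 = +0.558331
d^2_{-1,2}(1.6967) = +0.558331
|D^2_{-1,2}|² = |d^2_{-1,2}(β)|² = (+0.558331)² = 0.311733 (the z-rotation phases have unit modulus)

P=0.3117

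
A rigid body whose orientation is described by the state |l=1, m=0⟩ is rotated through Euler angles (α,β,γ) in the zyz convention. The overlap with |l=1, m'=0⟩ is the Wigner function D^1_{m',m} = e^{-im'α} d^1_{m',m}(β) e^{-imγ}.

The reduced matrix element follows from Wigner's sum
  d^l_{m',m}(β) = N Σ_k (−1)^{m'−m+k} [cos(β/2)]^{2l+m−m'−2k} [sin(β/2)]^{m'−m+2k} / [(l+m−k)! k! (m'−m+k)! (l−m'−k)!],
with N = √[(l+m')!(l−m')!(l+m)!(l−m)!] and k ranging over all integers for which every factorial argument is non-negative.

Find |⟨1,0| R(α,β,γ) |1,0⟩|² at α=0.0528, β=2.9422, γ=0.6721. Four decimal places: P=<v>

P=0.9608

First d^1_{0,0}(β=2.9422), then the phase factors e^{-i(0)α} and e^{-i(0)γ}:
c=cos(2.9422/2)=0.099531, s=sin(2.9422/2)=0.995034; N=√[1·1·1·1]=1.000000
k: max(0,(0)−(0))=0 … min(1+(0),1−(0))=1
  k=0: (−1)^0·1.0000/(1)·0.0995^2·0.9950^0 = +0.009906
  k=1: (−1)^1·1.0000/(1)·0.0995^0·0.9950^2 = -0.990094
d^1_{0,0}(2.9422) = +0.009906 -0.990094 = -0.980187
|D^1_{0,0}|² = |d^1_{0,0}(β)|² = (-0.980187)² = 0.960767 (the z-rotation phases have unit modulus)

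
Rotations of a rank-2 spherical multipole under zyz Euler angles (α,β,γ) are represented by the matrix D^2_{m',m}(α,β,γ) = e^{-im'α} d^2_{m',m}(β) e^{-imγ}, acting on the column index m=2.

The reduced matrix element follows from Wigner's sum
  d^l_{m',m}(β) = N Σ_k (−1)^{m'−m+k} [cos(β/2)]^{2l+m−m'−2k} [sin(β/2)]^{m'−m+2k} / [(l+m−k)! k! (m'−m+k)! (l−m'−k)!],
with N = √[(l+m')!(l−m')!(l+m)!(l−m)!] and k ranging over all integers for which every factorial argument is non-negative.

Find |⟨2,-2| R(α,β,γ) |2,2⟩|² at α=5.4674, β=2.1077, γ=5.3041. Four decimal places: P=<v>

Split into d^2_{-2,2}(β=2.1077) × two z-phases.
Half-angle: c=0.494228, s=0.869332. N=√(1·24·24·1)=24.000000
The bounds max(0,m−m')=4 and min(l+m,l−m')=4 give 1 term
  k=4: (−1)^0·24.0000/(24)·0.4942^0·0.8693^4 = +0.571141
d^2_{-2,2}(2.1077) = +0.571141
|D^2_{-2,2}|² = |d^2_{-2,2}(β)|² = (+0.571141)² = 0.326202 (the z-rotation phases have unit modulus)

P=0.3262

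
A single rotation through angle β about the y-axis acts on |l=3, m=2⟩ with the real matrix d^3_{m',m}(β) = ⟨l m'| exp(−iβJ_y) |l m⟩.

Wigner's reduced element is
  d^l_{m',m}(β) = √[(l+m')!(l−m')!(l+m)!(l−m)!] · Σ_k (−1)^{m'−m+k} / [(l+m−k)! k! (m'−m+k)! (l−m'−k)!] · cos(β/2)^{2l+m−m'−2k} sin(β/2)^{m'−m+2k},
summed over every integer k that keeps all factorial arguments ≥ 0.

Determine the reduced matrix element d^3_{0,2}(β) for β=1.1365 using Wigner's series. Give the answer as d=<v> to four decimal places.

d=0.4742

d^3_{0,2}(β=1.1365) via Wigner's sum:
Half-angle: c=0.842844, s=0.538158. N=√(6·6·120·1)=65.726707
k: max(0,(2)−(0))=2 … min(3+(2),3−(0))=3
  k=2: (−1)^0·65.7267/(12)·0.8428^4·0.5382^2 = +0.800514
  k=3: (−1)^1·65.7267/(12)·0.8428^2·0.5382^4 = -0.326358
d^3_{0,2}(1.1365) = +0.800514 -0.326358 = +0.474156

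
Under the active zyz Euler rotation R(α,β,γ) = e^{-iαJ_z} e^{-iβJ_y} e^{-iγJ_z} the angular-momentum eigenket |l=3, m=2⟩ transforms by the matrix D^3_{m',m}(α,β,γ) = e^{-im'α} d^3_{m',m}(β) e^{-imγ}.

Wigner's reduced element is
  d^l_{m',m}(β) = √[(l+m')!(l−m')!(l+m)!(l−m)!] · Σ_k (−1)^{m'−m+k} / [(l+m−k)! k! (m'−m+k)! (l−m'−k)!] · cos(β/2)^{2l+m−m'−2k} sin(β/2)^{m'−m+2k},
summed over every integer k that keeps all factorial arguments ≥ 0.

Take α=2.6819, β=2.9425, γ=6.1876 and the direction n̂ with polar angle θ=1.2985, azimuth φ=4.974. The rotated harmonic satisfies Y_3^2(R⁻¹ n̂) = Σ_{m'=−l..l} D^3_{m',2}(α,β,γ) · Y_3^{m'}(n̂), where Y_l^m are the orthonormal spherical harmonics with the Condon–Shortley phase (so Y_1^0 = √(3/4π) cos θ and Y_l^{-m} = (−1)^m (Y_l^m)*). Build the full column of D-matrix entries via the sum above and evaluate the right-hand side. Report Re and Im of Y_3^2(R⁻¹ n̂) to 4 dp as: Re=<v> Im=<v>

Re=0.1397 Im=-0.3074

Need the full column D^3_{m',2} for m'=−3..3 at α=2.6819, β=2.9425, γ=6.1876.
cos(β/2)=0.099382, sin(β/2)=0.995049
d^3_{-3,2}: single k=5 term ⇒ +0.237469;  D = -0.088719+0.220273i
d^3_{-2,2}: k∈[4..5] ⇒ +0.048413 -0.970661 = -0.922248;  D = -0.688333+0.613791i
d^3_{-1,2}: k∈[3..4] ⇒ +0.006116 -0.306571 = -0.300455;  D = +0.289687-0.079713i
d^3_{0,2}: k∈[2..3] ⇒ +0.000529 -0.053034 = -0.052505;  D = -0.051548-0.009976i
d^3_{1,2}: k∈[1..2] ⇒ +0.000031 -0.006116 = -0.006086;  D = +0.004842+0.003687i
d^3_{2,2}: k∈[0..1] ⇒ +0.000001 -0.000483 = -0.000482;  D = -0.000214-0.000432i
d^3_{3,2}: single k=0 term ⇒ -0.000024;  D = +0.000000+0.000024i
Y_3^{m'}(θ=1.2985,φ=4.974) and Σ D·Y over m':
  (-0.0887+0.2203i)·(-0.2635-0.2637i)  (-0.6883+0.6138i)·(-0.2209+0.1274i)  (+0.2897-0.0797i)·(-0.0514-0.1919i)  (-0.0515-0.0100i)·(-0.2648+0.0000i)  (+0.0048+0.0037i)·(+0.0514-0.1919i)  (-0.0002-0.0004i)·(-0.2209-0.1274i)  (+0.0000+0.0000i)·(+0.2635-0.2637i)
Y_3^2(R⁻¹ n̂) = +0.139715-0.307368i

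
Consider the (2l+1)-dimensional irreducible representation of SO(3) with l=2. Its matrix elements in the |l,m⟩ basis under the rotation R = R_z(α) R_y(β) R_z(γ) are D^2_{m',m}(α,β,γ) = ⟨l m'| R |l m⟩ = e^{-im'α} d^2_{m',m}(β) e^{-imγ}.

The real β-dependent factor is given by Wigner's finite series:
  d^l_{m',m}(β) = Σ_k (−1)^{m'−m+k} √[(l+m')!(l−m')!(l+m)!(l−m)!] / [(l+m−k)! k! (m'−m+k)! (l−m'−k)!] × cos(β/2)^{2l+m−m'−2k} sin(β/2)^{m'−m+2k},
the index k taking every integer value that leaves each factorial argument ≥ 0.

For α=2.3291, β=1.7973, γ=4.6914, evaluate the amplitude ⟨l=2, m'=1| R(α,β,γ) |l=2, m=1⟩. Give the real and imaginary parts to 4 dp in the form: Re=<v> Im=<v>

D^2_{1,1}(2.3291,1.7973,4.6914) = e^{-i·1·2.3291}·d^2_{1,1}(1.7973)·e^{-i·1·4.6914}. Compute d first:
c=cos(1.7973/2)=0.622667, s=sin(1.7973/2)=0.782487; N=√[6·1·6·1]=6.000000
k: max(0,(1)−(1))=0 … min(2+(1),2−(1))=1
  k=0: (−1)^0·6.0000/(6)·0.6227^4·0.7825^0 = +0.150322
  k=1: (−1)^1·6.0000/(2)·0.6227^2·0.7825^2 = -0.712176
d^2_{1,1}(1.7973) = +0.150322 -0.712176 = -0.561853
Phases: e^{-i·(1)·2.3291}=-0.687691-0.726004i, e^{-i·(1)·4.6914}=-0.020987+0.999780i ⇒ D=-0.415927+0.377735i

Re=-0.4159 Im=0.3777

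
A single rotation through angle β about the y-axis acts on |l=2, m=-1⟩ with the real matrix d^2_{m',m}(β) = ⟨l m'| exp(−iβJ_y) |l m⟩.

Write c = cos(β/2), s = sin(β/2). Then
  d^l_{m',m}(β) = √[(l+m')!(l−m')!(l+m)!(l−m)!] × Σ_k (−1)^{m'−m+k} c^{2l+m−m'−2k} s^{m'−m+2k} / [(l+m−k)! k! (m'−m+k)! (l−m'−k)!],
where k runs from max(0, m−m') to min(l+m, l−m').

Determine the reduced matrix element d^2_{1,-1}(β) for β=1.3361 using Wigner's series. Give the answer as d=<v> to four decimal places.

d^2_{1,-1}(β=1.3361) via Wigner's sum:
With c≡cos(β/2)=0.785031 and s≡sin(β/2)=0.619456, N=[6·1·1·6]^{1/2}=6.000000
Admissible k: 0..1 (factorial args all ≥0)
  k=0: (−1)^2·6.0000/(2)·0.7850^2·0.6195^2 = +0.709441
  k=1: (−1)^3·6.0000/(6)·0.7850^0·0.6195^4 = -0.147246
d^2_{1,-1}(1.3361) = +0.709441 -0.147246 = +0.562195

d=0.5622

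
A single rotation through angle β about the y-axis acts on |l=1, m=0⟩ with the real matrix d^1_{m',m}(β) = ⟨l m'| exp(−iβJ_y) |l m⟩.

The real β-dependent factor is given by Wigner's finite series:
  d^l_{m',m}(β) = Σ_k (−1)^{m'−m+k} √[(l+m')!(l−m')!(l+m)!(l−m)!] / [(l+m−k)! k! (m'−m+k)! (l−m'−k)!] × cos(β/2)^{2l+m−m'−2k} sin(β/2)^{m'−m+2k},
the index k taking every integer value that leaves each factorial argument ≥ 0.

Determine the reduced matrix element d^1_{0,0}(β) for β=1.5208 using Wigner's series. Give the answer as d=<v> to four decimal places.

d^1_{0,0}(β=1.5208) via Wigner's sum:
With c≡cos(β/2)=0.724560 and s≡sin(β/2)=0.689211, N=[1·1·1·1]^{1/2}=1.000000
The bounds max(0,m−m')=0 and min(l+m,l−m')=1 give 2 terms
  k=0: (−1)^0·1.0000/(1)·0.7246^2·0.6892^0 = +0.524988
  k=1: (−1)^1·1.0000/(1)·0.7246^0·0.6892^2 = -0.475012
d^1_{0,0}(1.5208) = +0.524988 -0.475012 = +0.049976

d=0.0500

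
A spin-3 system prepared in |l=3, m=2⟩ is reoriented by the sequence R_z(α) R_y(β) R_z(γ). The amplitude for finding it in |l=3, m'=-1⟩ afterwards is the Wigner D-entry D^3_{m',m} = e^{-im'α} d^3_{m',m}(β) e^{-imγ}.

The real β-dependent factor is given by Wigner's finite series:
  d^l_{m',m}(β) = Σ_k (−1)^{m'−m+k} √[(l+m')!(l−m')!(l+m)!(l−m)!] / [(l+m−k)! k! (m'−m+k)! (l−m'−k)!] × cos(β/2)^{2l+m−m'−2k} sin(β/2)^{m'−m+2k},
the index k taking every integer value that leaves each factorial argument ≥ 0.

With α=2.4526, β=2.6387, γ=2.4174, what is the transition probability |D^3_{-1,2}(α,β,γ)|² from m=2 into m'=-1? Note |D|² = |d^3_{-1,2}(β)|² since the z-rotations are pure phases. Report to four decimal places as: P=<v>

P=0.3389

D^3_{-1,2}(2.4526,2.6387,2.4174) = e^{-i·-1·2.4526}·d^3_{-1,2}(2.6387)·e^{-i·2·2.4174}. Compute d first:
With c≡cos(β/2)=0.248805 and s≡sin(β/2)=0.968554, N=[2·24·120·1]^{1/2}=75.894664
Admissible k: 3..4 (factorial args all ≥0)
  k=3: (−1)^0·75.8947/(12)·0.2488^3·0.9686^3 = +0.088507
  k=4: (−1)^1·75.8947/(24)·0.2488^1·0.9686^5 = -0.670621
d^3_{-1,2}(2.6387) = +0.088507 -0.670621 = -0.582114
|D^3_{-1,2}|² = |d^3_{-1,2}(β)|² = (-0.582114)² = 0.338857 (the z-rotation phases have unit modulus)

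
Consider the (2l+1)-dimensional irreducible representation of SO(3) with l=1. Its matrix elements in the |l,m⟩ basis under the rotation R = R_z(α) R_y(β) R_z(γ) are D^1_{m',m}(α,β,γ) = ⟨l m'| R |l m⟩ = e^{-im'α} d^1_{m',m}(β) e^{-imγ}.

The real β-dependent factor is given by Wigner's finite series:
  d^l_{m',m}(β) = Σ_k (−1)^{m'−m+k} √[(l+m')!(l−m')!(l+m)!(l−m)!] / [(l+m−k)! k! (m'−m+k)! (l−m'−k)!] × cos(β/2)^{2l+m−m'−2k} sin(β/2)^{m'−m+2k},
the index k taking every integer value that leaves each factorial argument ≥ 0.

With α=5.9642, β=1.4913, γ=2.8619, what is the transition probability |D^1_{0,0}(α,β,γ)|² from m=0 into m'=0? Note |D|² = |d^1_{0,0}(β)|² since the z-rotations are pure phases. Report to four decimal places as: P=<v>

P=0.0063

Split into d^1_{0,0}(β=1.4913) × two z-phases.
Half-angle: c=0.734647, s=0.678449. N=√(1·1·1·1)=1.000000
k: max(0,(0)−(0))=0 … min(1+(0),1−(0))=1
  k=0: (−1)^0·1.0000/(1)·0.7346^2·0.6784^0 = +0.539706
  k=1: (−1)^1·1.0000/(1)·0.7346^0·0.6784^2 = -0.460294
d^1_{0,0}(1.4913) = +0.539706 -0.460294 = +0.079413
|D^1_{0,0}|² = |d^1_{0,0}(β)|² = (+0.079413)² = 0.006306 (the z-rotation phases have unit modulus)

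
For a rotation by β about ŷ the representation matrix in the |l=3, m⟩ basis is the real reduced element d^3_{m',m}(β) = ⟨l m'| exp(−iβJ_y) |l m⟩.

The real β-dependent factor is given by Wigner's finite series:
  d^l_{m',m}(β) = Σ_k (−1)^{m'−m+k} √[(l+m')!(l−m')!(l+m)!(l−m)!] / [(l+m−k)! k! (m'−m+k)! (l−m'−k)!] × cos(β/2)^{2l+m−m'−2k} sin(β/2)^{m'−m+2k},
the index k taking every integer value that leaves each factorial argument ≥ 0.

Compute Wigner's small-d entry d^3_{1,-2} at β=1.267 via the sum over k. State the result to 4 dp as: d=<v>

d^3_{1,-2}(β=1.267) via Wigner's sum:
c=cos(1.267/2)=0.805961, s=sin(1.267/2)=0.591969; N=√[24·2·1·120]=75.894664
Admissible k: 0..1 (factorial args all ≥0)
  k=0: (−1)^3·75.8947/(12)·0.8060^3·0.5920^3 = -0.686861
  k=1: (−1)^4·75.8947/(24)·0.8060^1·0.5920^5 = +0.185272
d^3_{1,-2}(1.267) = -0.686861 +0.185272 = -0.501589

d=-0.5016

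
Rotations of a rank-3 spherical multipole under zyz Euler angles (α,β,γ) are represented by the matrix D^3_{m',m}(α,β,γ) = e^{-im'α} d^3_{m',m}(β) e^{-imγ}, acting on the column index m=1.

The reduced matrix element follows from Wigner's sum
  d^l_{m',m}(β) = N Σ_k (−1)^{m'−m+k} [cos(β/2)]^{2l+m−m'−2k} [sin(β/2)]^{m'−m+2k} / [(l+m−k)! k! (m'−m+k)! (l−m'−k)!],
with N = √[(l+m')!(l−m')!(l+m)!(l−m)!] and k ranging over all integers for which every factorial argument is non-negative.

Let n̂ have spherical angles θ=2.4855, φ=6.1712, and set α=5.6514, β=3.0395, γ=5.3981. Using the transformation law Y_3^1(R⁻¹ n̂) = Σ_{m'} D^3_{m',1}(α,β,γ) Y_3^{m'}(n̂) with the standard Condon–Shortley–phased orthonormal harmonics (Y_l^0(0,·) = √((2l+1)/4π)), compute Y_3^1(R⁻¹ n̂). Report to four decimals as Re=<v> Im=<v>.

Need the full column D^3_{m',1} for m'=−3..3 at α=5.6514, β=3.0395, γ=5.3981.
cos(β/2)=0.051024, sin(β/2)=0.998697
d^3_{-3,1}: single k=4 term ⇒ +0.010031;  D = +0.005333-0.008496i
d^3_{-2,1}: k∈[3..4] ⇒ +0.000837 -0.160304 = -0.159468;  D = -0.148181+0.058925i
d^3_{-1,1}: k∈[2..4] ⇒ +0.000041 -0.020719 +0.992210 = +0.971531;  D = +0.940530+0.243466i
d^3_{0,1}: k∈[1..3] ⇒ +0.000001 -0.001375 +0.175605 = +0.174231;  D = +0.110327+0.134849i
d^3_{1,1}: k∈[0..2] ⇒ +0.000000 -0.000054 +0.015540 = +0.015485;  D = +0.000835+0.015463i
d^3_{2,1}: k∈[0..1] ⇒ -0.000001 +0.000837 = +0.000836;  D = -0.000457+0.000700i
d^3_{3,1}: single k=0 term ⇒ +0.000026;  D = -0.000024+0.000009i
Y_3^{m'}(θ=2.4855,φ=6.1712) and Σ D·Y over m':
  (+0.0053-0.0085i)·(+0.0894+0.0312i)  (-0.1482+0.0589i)·(-0.2938-0.0669i)  (+0.9405+0.2435i)·(+0.4191+0.0471i)  (+0.1103+0.1348i)·(-0.0412+0.0000i)  (+0.0008+0.0155i)·(-0.4191+0.0471i)  (-0.0005+0.0007i)·(-0.2938+0.0669i)  (-0.0000+0.0000i)·(-0.0894+0.0312i)
Y_3^1(R⁻¹ n̂) = +0.425416+0.126148i

Re=0.4254 Im=0.1261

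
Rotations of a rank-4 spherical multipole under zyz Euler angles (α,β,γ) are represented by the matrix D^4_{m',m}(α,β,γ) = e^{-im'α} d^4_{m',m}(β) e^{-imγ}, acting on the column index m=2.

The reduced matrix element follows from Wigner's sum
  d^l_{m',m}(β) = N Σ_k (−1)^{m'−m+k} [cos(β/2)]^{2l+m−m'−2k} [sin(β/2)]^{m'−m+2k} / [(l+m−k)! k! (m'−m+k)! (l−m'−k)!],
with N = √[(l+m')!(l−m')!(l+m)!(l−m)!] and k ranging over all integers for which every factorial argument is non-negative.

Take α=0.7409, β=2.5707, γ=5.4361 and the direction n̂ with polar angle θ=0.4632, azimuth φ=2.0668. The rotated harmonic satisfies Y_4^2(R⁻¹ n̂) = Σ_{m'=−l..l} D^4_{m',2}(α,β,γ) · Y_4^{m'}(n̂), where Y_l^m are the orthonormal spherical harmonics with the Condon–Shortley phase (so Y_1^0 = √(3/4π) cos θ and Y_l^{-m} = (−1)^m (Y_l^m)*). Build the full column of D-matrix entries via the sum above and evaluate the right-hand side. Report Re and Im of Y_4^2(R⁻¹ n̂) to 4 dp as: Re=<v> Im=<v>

Re=0.3786 Im=0.1608

Need the full column D^4_{m',2} for m'=−4..4 at α=0.7409, β=2.5707, γ=5.4361.
cos(β/2)=0.281586, sin(β/2)=0.959536
d^4_{-4,2}: single k=6 term ⇒ +0.327467;  D = -0.017877-0.326979i
d^4_{-3,2}: k∈[5..6] ⇒ +0.203856 -0.789049 = -0.585193;  D = +0.417960+0.409585i
d^4_{-2,2}: k∈[4..6] ⇒ +0.079943 -0.742626 +0.718605 = +0.055922;  D = -0.055889-0.001922i
d^4_{-1,2}: k∈[3..5] ⇒ +0.022118 -0.385252 +0.894697 = +0.531564;  D = -0.404320+0.345087i
d^4_{0,2}: k∈[2..4] ⇒ +0.004354 -0.134827 +0.587098 = +0.456625;  D = -0.056193+0.453154i
d^4_{1,2}: k∈[1..3] ⇒ +0.000571 -0.033177 +0.256835 = +0.224229;  D = +0.129833+0.182817i
d^4_{2,2}: k∈[0..2] ⇒ +0.000040 -0.005508 +0.079943 = +0.074475;  D = +0.072801+0.015698i
d^4_{3,2}: k∈[0..1] ⇒ -0.000504 +0.017556 = +0.017052;  D = +0.014725-0.008599i
d^4_{4,2}: single k=0 term ⇒ +0.002429;  D = +0.000721-0.002319i
Y_4^{m'}(θ=0.4632,φ=2.0668) and Σ D·Y over m':
  (-0.0179-0.3270i)·(-0.0071-0.0162i)  (+0.4180+0.4096i)·(+0.0995+0.0083i)  (-0.0559-0.0019i)·(-0.1681+0.2573i)  (-0.4043+0.3451i)·(-0.2342-0.4328i)  (-0.0562+0.4532i)·(+0.1491+0.0000i)  (+0.1298+0.1828i)·(+0.2342-0.4328i)  (+0.0728+0.0157i)·(-0.1681-0.2573i)  (+0.0147-0.0086i)·(-0.0995+0.0083i)  (+0.0007-0.0023i)·(-0.0071+0.0162i)
Y_4^2(R⁻¹ n̂) = +0.378629+0.160766i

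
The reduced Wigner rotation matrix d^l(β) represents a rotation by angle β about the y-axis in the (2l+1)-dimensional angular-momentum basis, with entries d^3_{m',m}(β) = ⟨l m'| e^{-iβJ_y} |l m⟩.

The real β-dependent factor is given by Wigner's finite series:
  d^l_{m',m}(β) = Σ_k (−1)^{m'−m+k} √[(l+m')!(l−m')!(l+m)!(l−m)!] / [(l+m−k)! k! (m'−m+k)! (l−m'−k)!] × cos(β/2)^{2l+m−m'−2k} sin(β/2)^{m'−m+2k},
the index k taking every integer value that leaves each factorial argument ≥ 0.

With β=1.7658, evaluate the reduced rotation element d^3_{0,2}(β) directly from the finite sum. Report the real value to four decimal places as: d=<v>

d=-0.2554

d^3_{0,2}(β=1.7658) via Wigner's sum:
c=cos(1.7658/2)=0.634913, s=sin(1.7658/2)=0.772583; N=√[6·6·120·1]=65.726707
Admissible k: 2..3 (factorial args all ≥0)
  k=2: (−1)^0·65.7267/(12)·0.6349^4·0.7726^2 = +0.531262
  k=3: (−1)^1·65.7267/(12)·0.6349^2·0.7726^4 = -0.786631
d^3_{0,2}(1.7658) = +0.531262 -0.786631 = -0.255368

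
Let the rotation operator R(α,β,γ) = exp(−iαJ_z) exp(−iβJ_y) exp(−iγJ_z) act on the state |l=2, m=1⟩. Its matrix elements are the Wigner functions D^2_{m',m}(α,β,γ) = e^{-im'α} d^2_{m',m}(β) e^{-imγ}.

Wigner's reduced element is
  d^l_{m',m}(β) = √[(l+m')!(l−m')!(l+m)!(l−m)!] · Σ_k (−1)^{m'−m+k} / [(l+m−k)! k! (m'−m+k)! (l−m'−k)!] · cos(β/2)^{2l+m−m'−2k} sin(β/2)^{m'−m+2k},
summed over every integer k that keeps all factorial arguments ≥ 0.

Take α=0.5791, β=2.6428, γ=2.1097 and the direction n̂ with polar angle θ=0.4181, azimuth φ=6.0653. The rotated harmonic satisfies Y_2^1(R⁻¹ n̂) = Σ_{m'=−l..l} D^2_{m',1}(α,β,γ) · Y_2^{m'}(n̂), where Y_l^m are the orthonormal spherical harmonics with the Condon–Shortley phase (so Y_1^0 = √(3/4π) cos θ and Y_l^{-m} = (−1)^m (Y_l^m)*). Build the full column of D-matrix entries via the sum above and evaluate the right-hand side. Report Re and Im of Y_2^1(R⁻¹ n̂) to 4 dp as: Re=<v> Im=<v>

Re=0.0530 Im=0.3802

Need the full column D^2_{m',1} for m'=−2..2 at α=0.5791, β=2.6428, γ=2.1097.
cos(β/2)=0.246819, sin(β/2)=0.969062
d^2_{-2,1}: single k=3 term ⇒ +0.449224;  D = +0.260757-0.365797i
d^2_{-1,1}: k∈[2..3] ⇒ +0.171625 -0.881872 = -0.710247;  D = -0.028542+0.709673i
d^2_{0,1}: k∈[1..2] ⇒ +0.035691 -0.550185 = -0.514493;  D = +0.264036+0.441575i
d^2_{1,1}: k∈[0..1] ⇒ +0.003711 -0.171625 = -0.167914;  D = +0.150993+0.073459i
d^2_{2,1}: single k=0 term ⇒ -0.029142;  D = +0.028910-0.003671i
Y_2^{m'}(θ=0.4181,φ=6.0653) and Σ D·Y over m':
  (+0.2608-0.3658i)·(+0.0577+0.0269i)  (-0.0285+0.7097i)·(+0.2799+0.0620i)  (+0.2640+0.4416i)·(+0.4748+0.0000i)  (+0.1510+0.0735i)·(-0.2799+0.0620i)  (+0.0289-0.0037i)·(+0.0577-0.0269i)
Y_2^1(R⁻¹ n̂) = +0.053046+0.380213i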